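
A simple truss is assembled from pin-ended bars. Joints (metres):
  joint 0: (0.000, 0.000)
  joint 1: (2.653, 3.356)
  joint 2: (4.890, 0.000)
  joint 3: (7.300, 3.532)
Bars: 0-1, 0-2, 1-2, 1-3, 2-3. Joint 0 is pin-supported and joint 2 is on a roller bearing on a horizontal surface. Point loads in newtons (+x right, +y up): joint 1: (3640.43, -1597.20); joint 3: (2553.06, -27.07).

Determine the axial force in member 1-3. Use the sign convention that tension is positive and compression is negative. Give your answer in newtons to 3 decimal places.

2641.641

N=4 nodes, M=5 members, R=3 reactions → 2N=8, M+R=8
member 0 (0-1): L=4.2780, (cx,cy)=(0.6202,0.7845)
member 1 (0-2): L=4.8900, (cx,cy)=(1.0000,0.0000)
member 2 (1-2): L=4.0332, (cx,cy)=(0.5546,-0.8321)
member 3 (1-3): L=4.6503, (cx,cy)=(0.9993,0.0378)
member 4 (2-3): L=4.2759, (cx,cy)=(0.5636,0.8260)
solve A·x = −loads:
  F[0-1] = +4621.0791 N (tension)
  F[0-2] = +3327.7188 N (tension)
  F[1-2] = -6156.0457 N (compression)
  F[1-3] = +2641.6413 N (tension)
  F[2-3] = -153.8052 N (compression)
  Rx@0 = -6193.4900 N
  Ry@0 = -3625.1520 N
  Ry@2 = +5249.4220 N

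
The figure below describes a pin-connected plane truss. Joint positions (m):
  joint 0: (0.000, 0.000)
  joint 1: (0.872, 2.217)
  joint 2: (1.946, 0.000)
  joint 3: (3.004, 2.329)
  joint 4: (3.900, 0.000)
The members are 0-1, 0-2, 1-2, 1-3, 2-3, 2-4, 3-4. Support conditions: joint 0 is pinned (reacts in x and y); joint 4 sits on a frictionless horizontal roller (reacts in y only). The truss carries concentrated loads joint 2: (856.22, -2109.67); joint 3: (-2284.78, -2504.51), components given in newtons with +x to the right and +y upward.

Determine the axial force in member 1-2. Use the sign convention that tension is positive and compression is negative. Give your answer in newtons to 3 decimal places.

3180.211

N=5 nodes, M=7 members, R=3 reactions → 2N=10, M+R=10
member 0 (0-1): L=2.3823, (cx,cy)=(0.3660,0.9306)
member 1 (0-2): L=1.9460, (cx,cy)=(1.0000,0.0000)
member 2 (1-2): L=2.4634, (cx,cy)=(0.4360,-0.9000)
member 3 (1-3): L=2.1349, (cx,cy)=(0.9986,0.0525)
member 4 (2-3): L=2.5580, (cx,cy)=(0.4136,0.9105)
member 5 (2-4): L=1.9540, (cx,cy)=(1.0000,0.0000)
member 6 (3-4): L=2.4954, (cx,cy)=(0.3591,-0.9333)
solve A·x = −loads:
  F[0-1] = -3220.2950 N (compression)
  F[0-2] = -249.8388 N (compression)
  F[1-2] = +3180.2115 N (tension)
  F[1-3] = -2568.7501 N (compression)
  F[2-3] = -826.3840 N (compression)
  F[2-4] = +622.2227 N (tension)
  F[3-4] = -1732.9230 N (compression)
  Rx@0 = +1428.5600 N
  Ry@0 = +2996.8176 N
  Ry@4 = +1617.3624 N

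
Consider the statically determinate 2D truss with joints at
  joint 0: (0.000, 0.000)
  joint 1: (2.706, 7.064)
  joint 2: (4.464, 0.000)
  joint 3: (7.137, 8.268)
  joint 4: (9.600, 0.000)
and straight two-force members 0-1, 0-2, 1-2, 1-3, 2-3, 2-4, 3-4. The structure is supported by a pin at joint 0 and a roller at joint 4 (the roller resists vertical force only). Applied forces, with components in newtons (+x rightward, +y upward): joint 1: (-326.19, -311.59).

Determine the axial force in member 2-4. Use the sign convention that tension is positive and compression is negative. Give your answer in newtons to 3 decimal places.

-45.337

N=5 nodes, M=7 members, R=3 reactions → 2N=10, M+R=10
member 0 (0-1): L=7.5646, (cx,cy)=(0.3577,0.9338)
member 1 (0-2): L=4.4640, (cx,cy)=(1.0000,0.0000)
member 2 (1-2): L=7.2795, (cx,cy)=(0.2415,-0.9704)
member 3 (1-3): L=4.5917, (cx,cy)=(0.9650,0.2622)
member 4 (2-3): L=8.6893, (cx,cy)=(0.3076,0.9515)
member 5 (2-4): L=5.1360, (cx,cy)=(1.0000,0.0000)
member 6 (3-4): L=8.6271, (cx,cy)=(0.2855,-0.9584)
solve A·x = −loads:
  F[0-1] = -496.6458 N (compression)
  F[0-2] = -148.5294 N (compression)
  F[1-2] = +185.8559 N (tension)
  F[1-3] = +107.4031 N (tension)
  F[2-3] = -189.5458 N (compression)
  F[2-4] = -45.3373 N (compression)
  F[3-4] = +158.8014 N (tension)
  Rx@0 = +326.1900 N
  Ry@0 = +463.7820 N
  Ry@4 = -152.1920 N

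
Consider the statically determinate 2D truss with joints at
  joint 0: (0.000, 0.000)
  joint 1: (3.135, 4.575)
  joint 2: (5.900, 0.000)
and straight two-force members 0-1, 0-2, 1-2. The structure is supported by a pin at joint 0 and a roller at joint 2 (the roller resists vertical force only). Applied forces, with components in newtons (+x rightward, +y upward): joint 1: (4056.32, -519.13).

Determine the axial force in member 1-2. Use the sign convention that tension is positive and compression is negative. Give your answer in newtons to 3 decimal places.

-3997.497

N=3 nodes, M=3 members, R=3 reactions → 2N=6, M+R=6
member 0 (0-1): L=5.5461, (cx,cy)=(0.5653,0.8249)
member 1 (0-2): L=5.9000, (cx,cy)=(1.0000,0.0000)
member 2 (1-2): L=5.3456, (cx,cy)=(0.5172,-0.8558)
solve A·x = −loads:
  F[0-1] = +3518.0602 N (tension)
  F[0-2] = +2067.6819 N (tension)
  F[1-2] = -3997.4971 N (compression)
  Rx@0 = -4056.3200 N
  Ry@0 = -2902.0796 N
  Ry@2 = +3421.2096 N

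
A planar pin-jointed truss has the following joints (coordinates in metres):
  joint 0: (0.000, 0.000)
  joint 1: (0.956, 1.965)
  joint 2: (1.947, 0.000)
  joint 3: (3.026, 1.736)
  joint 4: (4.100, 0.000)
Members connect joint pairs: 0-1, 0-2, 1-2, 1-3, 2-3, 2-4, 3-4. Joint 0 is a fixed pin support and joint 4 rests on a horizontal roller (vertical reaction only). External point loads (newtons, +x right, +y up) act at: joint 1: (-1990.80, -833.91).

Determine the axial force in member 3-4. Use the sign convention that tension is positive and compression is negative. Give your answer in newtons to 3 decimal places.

893.314

N=5 nodes, M=7 members, R=3 reactions → 2N=10, M+R=10
member 0 (0-1): L=2.1852, (cx,cy)=(0.4375,0.8992)
member 1 (0-2): L=1.9470, (cx,cy)=(1.0000,0.0000)
member 2 (1-2): L=2.2008, (cx,cy)=(0.4503,-0.8929)
member 3 (1-3): L=2.0826, (cx,cy)=(0.9939,-0.1100)
member 4 (2-3): L=2.0440, (cx,cy)=(0.5279,0.8493)
member 5 (2-4): L=2.1530, (cx,cy)=(1.0000,0.0000)
member 6 (3-4): L=2.0414, (cx,cy)=(0.5261,-0.8504)
solve A·x = −loads:
  F[0-1] = -1772.1852 N (compression)
  F[0-2] = -1215.4943 N (compression)
  F[1-2] = +741.6025 N (tension)
  F[1-3] = +886.9281 N (tension)
  F[2-3] = -779.6398 N (compression)
  F[2-4] = -469.9888 N (compression)
  F[3-4] = +893.3136 N (tension)
  Rx@0 = +1990.8000 N
  Ry@0 = +1593.5939 N
  Ry@4 = -759.6839 N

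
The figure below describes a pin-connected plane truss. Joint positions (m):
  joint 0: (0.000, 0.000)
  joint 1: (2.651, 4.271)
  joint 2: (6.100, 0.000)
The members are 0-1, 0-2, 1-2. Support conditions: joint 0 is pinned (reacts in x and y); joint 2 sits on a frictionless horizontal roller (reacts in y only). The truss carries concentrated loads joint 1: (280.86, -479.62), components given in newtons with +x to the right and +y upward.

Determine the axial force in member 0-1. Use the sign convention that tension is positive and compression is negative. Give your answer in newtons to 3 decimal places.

N=3 nodes, M=3 members, R=3 reactions → 2N=6, M+R=6
member 0 (0-1): L=5.0269, (cx,cy)=(0.5274,0.8496)
member 1 (0-2): L=6.1000, (cx,cy)=(1.0000,0.0000)
member 2 (1-2): L=5.4897, (cx,cy)=(0.6283,-0.7780)
solve A·x = −loads:
  F[0-1] = -87.7243 N (compression)
  F[0-2] = +327.1230 N (tension)
  F[1-2] = -520.6767 N (compression)
  Rx@0 = -280.8600 N
  Ry@0 = +74.5338 N
  Ry@2 = +405.0862 N

-87.724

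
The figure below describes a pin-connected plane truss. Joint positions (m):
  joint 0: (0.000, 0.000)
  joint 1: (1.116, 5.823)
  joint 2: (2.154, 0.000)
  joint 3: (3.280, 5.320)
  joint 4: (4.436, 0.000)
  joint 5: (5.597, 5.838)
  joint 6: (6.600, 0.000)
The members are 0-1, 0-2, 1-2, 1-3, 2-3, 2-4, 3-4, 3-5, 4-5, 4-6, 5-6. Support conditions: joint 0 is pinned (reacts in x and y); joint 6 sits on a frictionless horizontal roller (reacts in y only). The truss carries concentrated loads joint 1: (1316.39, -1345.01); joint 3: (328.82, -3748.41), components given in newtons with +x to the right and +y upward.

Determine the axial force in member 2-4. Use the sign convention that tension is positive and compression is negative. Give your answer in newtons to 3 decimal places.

2194.657

N=7 nodes, M=11 members, R=3 reactions → 2N=14, M+R=14
member 0 (0-1): L=5.9290, (cx,cy)=(0.1882,0.9821)
member 1 (0-2): L=2.1540, (cx,cy)=(1.0000,0.0000)
member 2 (1-2): L=5.9148, (cx,cy)=(0.1755,-0.9845)
member 3 (1-3): L=2.2217, (cx,cy)=(0.9740,-0.2264)
member 4 (2-3): L=5.4379, (cx,cy)=(0.2071,0.9783)
member 5 (2-4): L=2.2820, (cx,cy)=(1.0000,0.0000)
member 6 (3-4): L=5.4441, (cx,cy)=(0.2123,-0.9772)
member 7 (3-5): L=2.3742, (cx,cy)=(0.9759,0.2182)
member 8 (4-5): L=5.9523, (cx,cy)=(0.1950,0.9808)
member 9 (4-6): L=2.1640, (cx,cy)=(1.0000,0.0000)
member 10 (5-6): L=5.9235, (cx,cy)=(0.1693,-0.9856)
solve A·x = −loads:
  F[0-1] = -1605.3766 N (compression)
  F[0-2] = +1947.3869 N (tension)
  F[1-2] = +644.1638 N (tension)
  F[1-3] = -1777.7753 N (compression)
  F[2-3] = -648.2158 N (compression)
  F[2-4] = +2194.6567 N (tension)
  F[3-4] = -3910.9144 N (compression)
  F[3-5] = -1397.8975 N (compression)
  F[4-5] = +3896.5710 N (tension)
  F[4-6] = +604.1948 N (tension)
  F[5-6] = -3568.2635 N (compression)
  Rx@0 = -1645.2100 N
  Ry@0 = +1576.6810 N
  Ry@6 = +3516.7390 N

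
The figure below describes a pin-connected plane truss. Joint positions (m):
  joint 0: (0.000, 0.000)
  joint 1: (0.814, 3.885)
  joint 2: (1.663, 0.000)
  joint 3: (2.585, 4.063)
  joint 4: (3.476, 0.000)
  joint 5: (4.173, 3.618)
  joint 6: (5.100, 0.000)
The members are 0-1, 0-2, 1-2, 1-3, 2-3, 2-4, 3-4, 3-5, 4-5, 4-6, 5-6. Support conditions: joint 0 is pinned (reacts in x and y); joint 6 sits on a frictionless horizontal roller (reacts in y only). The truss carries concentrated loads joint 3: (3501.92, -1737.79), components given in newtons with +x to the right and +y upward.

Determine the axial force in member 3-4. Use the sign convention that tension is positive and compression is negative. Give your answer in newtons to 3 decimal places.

N=7 nodes, M=11 members, R=3 reactions → 2N=14, M+R=14
member 0 (0-1): L=3.9694, (cx,cy)=(0.2051,0.9787)
member 1 (0-2): L=1.6630, (cx,cy)=(1.0000,0.0000)
member 2 (1-2): L=3.9767, (cx,cy)=(0.2135,-0.9769)
member 3 (1-3): L=1.7799, (cx,cy)=(0.9950,0.1000)
member 4 (2-3): L=4.1663, (cx,cy)=(0.2213,0.9752)
member 5 (2-4): L=1.8130, (cx,cy)=(1.0000,0.0000)
member 6 (3-4): L=4.1595, (cx,cy)=(0.2142,-0.9768)
member 7 (3-5): L=1.6492, (cx,cy)=(0.9629,-0.2698)
member 8 (4-5): L=3.6845, (cx,cy)=(0.1892,0.9819)
member 9 (4-6): L=1.6240, (cx,cy)=(1.0000,0.0000)
member 10 (5-6): L=3.7349, (cx,cy)=(0.2482,-0.9687)
solve A·x = −loads:
  F[0-1] = +1974.8655 N (tension)
  F[0-2] = +3096.9327 N (tension)
  F[1-2] = -1895.2175 N (compression)
  F[1-3] = +813.6846 N (tension)
  F[2-3] = +1898.5959 N (tension)
  F[2-4] = +2272.1561 N (tension)
  F[3-4] = -3309.4348 N (compression)
  F[3-5] = -1623.4746 N (compression)
  F[4-5] = +3292.0579 N (tension)
  F[4-6] = +940.4986 N (tension)
  F[5-6] = -3789.2556 N (compression)
  Rx@0 = -3501.9200 N
  Ry@0 = -1932.8939 N
  Ry@6 = +3670.6839 N

-3309.435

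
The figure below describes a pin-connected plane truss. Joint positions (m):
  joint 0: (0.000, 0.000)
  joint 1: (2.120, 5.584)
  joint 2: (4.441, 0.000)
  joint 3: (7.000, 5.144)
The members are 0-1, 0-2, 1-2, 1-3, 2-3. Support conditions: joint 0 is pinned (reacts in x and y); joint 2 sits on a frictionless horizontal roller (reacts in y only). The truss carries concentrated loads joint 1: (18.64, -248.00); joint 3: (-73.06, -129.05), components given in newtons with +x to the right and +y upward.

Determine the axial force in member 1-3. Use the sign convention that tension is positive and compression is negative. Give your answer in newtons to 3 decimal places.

-8.515

N=4 nodes, M=5 members, R=3 reactions → 2N=8, M+R=8
member 0 (0-1): L=5.9729, (cx,cy)=(0.3549,0.9349)
member 1 (0-2): L=4.4410, (cx,cy)=(1.0000,0.0000)
member 2 (1-2): L=6.0472, (cx,cy)=(0.3838,-0.9234)
member 3 (1-3): L=4.8998, (cx,cy)=(0.9960,-0.0898)
member 4 (2-3): L=5.7454, (cx,cy)=(0.4454,0.8953)
solve A·x = −loads:
  F[0-1] = -124.5479 N (compression)
  F[0-2] = -10.2134 N (compression)
  F[1-2] = -141.6454 N (compression)
  F[1-3] = -8.5151 N (compression)
  F[2-3] = -144.9908 N (compression)
  Rx@0 = +54.4200 N
  Ry@0 = +116.4386 N
  Ry@2 = +260.6114 N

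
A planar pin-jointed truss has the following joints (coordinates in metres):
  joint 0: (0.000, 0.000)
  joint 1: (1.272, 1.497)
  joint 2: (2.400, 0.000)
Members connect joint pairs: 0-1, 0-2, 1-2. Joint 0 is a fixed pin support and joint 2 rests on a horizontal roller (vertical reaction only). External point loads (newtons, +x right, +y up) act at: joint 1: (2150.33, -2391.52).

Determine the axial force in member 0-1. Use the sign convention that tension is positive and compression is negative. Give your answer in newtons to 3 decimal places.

N=3 nodes, M=3 members, R=3 reactions → 2N=6, M+R=6
member 0 (0-1): L=1.9644, (cx,cy)=(0.6475,0.7621)
member 1 (0-2): L=2.4000, (cx,cy)=(1.0000,0.0000)
member 2 (1-2): L=1.8744, (cx,cy)=(0.6018,-0.7987)
solve A·x = −loads:
  F[0-1] = +285.0906 N (tension)
  F[0-2] = +1965.7295 N (tension)
  F[1-2] = -3266.4650 N (compression)
  Rx@0 = -2150.3300 N
  Ry@0 = -217.2539 N
  Ry@2 = +2608.7739 N

285.091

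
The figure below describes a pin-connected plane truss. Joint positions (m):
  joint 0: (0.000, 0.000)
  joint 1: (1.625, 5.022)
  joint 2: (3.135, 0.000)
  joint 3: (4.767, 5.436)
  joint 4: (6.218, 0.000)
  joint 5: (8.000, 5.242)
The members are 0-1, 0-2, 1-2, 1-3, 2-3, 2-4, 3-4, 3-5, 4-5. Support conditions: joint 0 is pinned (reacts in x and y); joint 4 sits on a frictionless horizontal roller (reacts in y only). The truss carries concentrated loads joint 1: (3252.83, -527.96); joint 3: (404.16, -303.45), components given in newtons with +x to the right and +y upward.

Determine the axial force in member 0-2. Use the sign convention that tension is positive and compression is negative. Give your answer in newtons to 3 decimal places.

2841.675

N=6 nodes, M=9 members, R=3 reactions → 2N=12, M+R=12
member 0 (0-1): L=5.2784, (cx,cy)=(0.3079,0.9514)
member 1 (0-2): L=3.1350, (cx,cy)=(1.0000,0.0000)
member 2 (1-2): L=5.2441, (cx,cy)=(0.2879,-0.9576)
member 3 (1-3): L=3.1692, (cx,cy)=(0.9914,0.1306)
member 4 (2-3): L=5.6757, (cx,cy)=(0.2875,0.9578)
member 5 (2-4): L=3.0830, (cx,cy)=(1.0000,0.0000)
member 6 (3-4): L=5.6263, (cx,cy)=(0.2579,-0.9662)
member 7 (3-5): L=3.2388, (cx,cy)=(0.9982,-0.0599)
member 8 (4-5): L=5.5366, (cx,cy)=(0.3219,0.9468)
solve A·x = −loads:
  F[0-1] = +2648.3262 N (tension)
  F[0-2] = +2841.6746 N (tension)
  F[1-2] = -3383.7651 N (compression)
  F[1-3] = -1475.8313 N (compression)
  F[2-3] = +3383.3396 N (tension)
  F[2-4] = +894.4926 N (tension)
  F[3-4] = -3468.4378 N (compression)
  F[3-5] = +0.0000 N (tension)
  F[4-5] = -0.0000 N (compression)
  Rx@0 = -3656.9900 N
  Ry@0 = -2519.7008 N
  Ry@4 = +3351.1108 N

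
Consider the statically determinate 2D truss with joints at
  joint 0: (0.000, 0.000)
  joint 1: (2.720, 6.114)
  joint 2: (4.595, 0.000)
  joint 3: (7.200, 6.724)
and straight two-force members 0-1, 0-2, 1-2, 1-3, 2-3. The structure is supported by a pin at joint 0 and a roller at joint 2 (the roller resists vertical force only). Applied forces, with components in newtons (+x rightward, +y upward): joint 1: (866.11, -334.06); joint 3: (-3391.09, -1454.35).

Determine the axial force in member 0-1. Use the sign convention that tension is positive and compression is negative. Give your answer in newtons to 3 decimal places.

-3416.651

N=4 nodes, M=5 members, R=3 reactions → 2N=8, M+R=8
member 0 (0-1): L=6.6917, (cx,cy)=(0.4065,0.9137)
member 1 (0-2): L=4.5950, (cx,cy)=(1.0000,0.0000)
member 2 (1-2): L=6.3950, (cx,cy)=(0.2932,-0.9561)
member 3 (1-3): L=4.5213, (cx,cy)=(0.9909,0.1349)
member 4 (2-3): L=7.2110, (cx,cy)=(0.3613,0.9325)
solve A·x = −loads:
  F[0-1] = -3416.6513 N (compression)
  F[0-2] = -1136.2096 N (compression)
  F[1-2] = +2490.6105 N (tension)
  F[1-3] = -3012.6612 N (compression)
  F[2-3] = -1123.7869 N (compression)
  Rx@0 = +2524.9800 N
  Ry@0 = +3121.6699 N
  Ry@2 = -1333.2599 N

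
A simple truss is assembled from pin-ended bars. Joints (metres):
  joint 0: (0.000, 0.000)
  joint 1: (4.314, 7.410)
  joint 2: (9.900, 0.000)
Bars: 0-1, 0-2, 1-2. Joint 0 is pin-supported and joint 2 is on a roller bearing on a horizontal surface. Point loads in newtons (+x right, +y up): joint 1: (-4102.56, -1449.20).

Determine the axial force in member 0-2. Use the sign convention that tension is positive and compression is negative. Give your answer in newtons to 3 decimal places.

N=3 nodes, M=3 members, R=3 reactions → 2N=6, M+R=6
member 0 (0-1): L=8.5743, (cx,cy)=(0.5031,0.8642)
member 1 (0-2): L=9.9000, (cx,cy)=(1.0000,0.0000)
member 2 (1-2): L=9.2796, (cx,cy)=(0.6020,-0.7985)
solve A·x = −loads:
  F[0-1] = -4499.3739 N (compression)
  F[0-2] = -1838.7846 N (compression)
  F[1-2] = +3054.6433 N (tension)
  Rx@0 = +4102.5600 N
  Ry@0 = +3888.4041 N
  Ry@2 = -2439.2041 N

-1838.785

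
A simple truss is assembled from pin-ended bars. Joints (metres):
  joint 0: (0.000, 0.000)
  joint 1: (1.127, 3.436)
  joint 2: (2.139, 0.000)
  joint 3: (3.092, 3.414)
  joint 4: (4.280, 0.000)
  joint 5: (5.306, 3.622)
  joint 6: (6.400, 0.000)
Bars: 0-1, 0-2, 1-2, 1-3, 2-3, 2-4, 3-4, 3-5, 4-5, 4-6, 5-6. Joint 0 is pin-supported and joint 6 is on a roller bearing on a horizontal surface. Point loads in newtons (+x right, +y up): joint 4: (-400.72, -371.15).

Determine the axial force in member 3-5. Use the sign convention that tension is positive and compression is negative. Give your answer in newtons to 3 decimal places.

N=7 nodes, M=11 members, R=3 reactions → 2N=14, M+R=14
member 0 (0-1): L=3.6161, (cx,cy)=(0.3117,0.9502)
member 1 (0-2): L=2.1390, (cx,cy)=(1.0000,0.0000)
member 2 (1-2): L=3.5819, (cx,cy)=(0.2825,-0.9593)
member 3 (1-3): L=1.9651, (cx,cy)=(0.9999,-0.0112)
member 4 (2-3): L=3.5445, (cx,cy)=(0.2689,0.9632)
member 5 (2-4): L=2.1410, (cx,cy)=(1.0000,0.0000)
member 6 (3-4): L=3.6148, (cx,cy)=(0.3286,-0.9445)
member 7 (3-5): L=2.2237, (cx,cy)=(0.9956,0.0935)
member 8 (4-5): L=3.7645, (cx,cy)=(0.2725,0.9621)
member 9 (4-6): L=2.1200, (cx,cy)=(1.0000,0.0000)
member 10 (5-6): L=3.7836, (cx,cy)=(0.2891,-0.9573)
solve A·x = −loads:
  F[0-1] = -129.3878 N (compression)
  F[0-2] = -360.3948 N (compression)
  F[1-2] = +129.0613 N (tension)
  F[1-3] = -76.7935 N (compression)
  F[2-3] = -128.5362 N (compression)
  F[2-4] = -289.3723 N (compression)
  F[3-4] = +115.3280 N (tension)
  F[3-5] = -149.9074 N (compression)
  F[4-5] = +272.5460 N (tension)
  F[4-6] = +74.9691 N (tension)
  F[5-6] = -259.2814 N (compression)
  Rx@0 = +400.7200 N
  Ry@0 = +122.9434 N
  Ry@6 = +248.2066 N

-149.907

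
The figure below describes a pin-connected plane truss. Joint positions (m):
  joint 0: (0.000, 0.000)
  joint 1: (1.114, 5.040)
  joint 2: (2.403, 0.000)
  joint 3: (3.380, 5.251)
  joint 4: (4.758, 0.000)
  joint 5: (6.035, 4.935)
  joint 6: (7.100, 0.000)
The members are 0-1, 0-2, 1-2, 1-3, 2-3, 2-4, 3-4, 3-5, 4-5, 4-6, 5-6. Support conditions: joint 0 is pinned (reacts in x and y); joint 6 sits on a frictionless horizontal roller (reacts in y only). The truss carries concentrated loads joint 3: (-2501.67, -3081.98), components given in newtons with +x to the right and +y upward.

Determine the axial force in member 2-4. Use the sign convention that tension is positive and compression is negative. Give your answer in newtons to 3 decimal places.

N=7 nodes, M=11 members, R=3 reactions → 2N=14, M+R=14
member 0 (0-1): L=5.1616, (cx,cy)=(0.2158,0.9764)
member 1 (0-2): L=2.4030, (cx,cy)=(1.0000,0.0000)
member 2 (1-2): L=5.2022, (cx,cy)=(0.2478,-0.9688)
member 3 (1-3): L=2.2758, (cx,cy)=(0.9957,0.0927)
member 4 (2-3): L=5.3411, (cx,cy)=(0.1829,0.9831)
member 5 (2-4): L=2.3550, (cx,cy)=(1.0000,0.0000)
member 6 (3-4): L=5.4288, (cx,cy)=(0.2538,-0.9672)
member 7 (3-5): L=2.6737, (cx,cy)=(0.9930,-0.1182)
member 8 (4-5): L=5.0975, (cx,cy)=(0.2505,0.9681)
member 9 (4-6): L=2.3420, (cx,cy)=(1.0000,0.0000)
member 10 (5-6): L=5.0486, (cx,cy)=(0.2109,-0.9775)
solve A·x = −loads:
  F[0-1] = -3548.5938 N (compression)
  F[0-2] = -1735.8033 N (compression)
  F[1-2] = +3421.4004 N (tension)
  F[1-3] = -1620.5973 N (compression)
  F[2-3] = -3371.5963 N (compression)
  F[2-4] = -271.3189 N (compression)
  F[3-4] = +374.2541 N (tension)
  F[3-5] = +177.5659 N (tension)
  F[4-5] = -373.9198 N (compression)
  F[4-6] = -82.6497 N (compression)
  F[5-6] = +391.7993 N (tension)
  Rx@0 = +2501.6700 N
  Ry@0 = +3464.9626 N
  Ry@6 = -382.9826 N

-271.319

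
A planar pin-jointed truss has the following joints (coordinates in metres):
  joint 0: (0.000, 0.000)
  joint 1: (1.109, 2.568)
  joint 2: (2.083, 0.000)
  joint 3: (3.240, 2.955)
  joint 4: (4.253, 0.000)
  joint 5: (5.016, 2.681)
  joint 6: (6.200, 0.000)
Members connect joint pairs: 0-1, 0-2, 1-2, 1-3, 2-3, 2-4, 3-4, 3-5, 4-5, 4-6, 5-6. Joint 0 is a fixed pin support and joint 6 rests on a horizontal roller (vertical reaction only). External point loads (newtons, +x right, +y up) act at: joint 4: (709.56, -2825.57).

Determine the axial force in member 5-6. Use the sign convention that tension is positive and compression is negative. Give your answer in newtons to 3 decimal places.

N=7 nodes, M=11 members, R=3 reactions → 2N=14, M+R=14
member 0 (0-1): L=2.7972, (cx,cy)=(0.3965,0.9181)
member 1 (0-2): L=2.0830, (cx,cy)=(1.0000,0.0000)
member 2 (1-2): L=2.7465, (cx,cy)=(0.3546,-0.9350)
member 3 (1-3): L=2.1659, (cx,cy)=(0.9839,0.1787)
member 4 (2-3): L=3.1734, (cx,cy)=(0.3646,0.9312)
member 5 (2-4): L=2.1700, (cx,cy)=(1.0000,0.0000)
member 6 (3-4): L=3.1238, (cx,cy)=(0.3243,-0.9460)
member 7 (3-5): L=1.7970, (cx,cy)=(0.9883,-0.1525)
member 8 (4-5): L=2.7875, (cx,cy)=(0.2737,0.9618)
member 9 (4-6): L=1.9470, (cx,cy)=(1.0000,0.0000)
member 10 (5-6): L=2.9308, (cx,cy)=(0.4040,-0.9148)
solve A·x = −loads:
  F[0-1] = -966.5265 N (compression)
  F[0-2] = +1092.7524 N (tension)
  F[1-2] = +818.2142 N (tension)
  F[1-3] = -684.3713 N (compression)
  F[2-3] = -821.5862 N (compression)
  F[2-4] = +1682.4592 N (tension)
  F[3-4] = +1157.9237 N (tension)
  F[3-5] = -1364.3476 N (compression)
  F[4-5] = +1798.9256 N (tension)
  F[4-6] = +855.9820 N (tension)
  F[5-6] = -2118.8482 N (compression)
  Rx@0 = -709.5600 N
  Ry@0 = +887.3201 N
  Ry@6 = +1938.2499 N

-2118.848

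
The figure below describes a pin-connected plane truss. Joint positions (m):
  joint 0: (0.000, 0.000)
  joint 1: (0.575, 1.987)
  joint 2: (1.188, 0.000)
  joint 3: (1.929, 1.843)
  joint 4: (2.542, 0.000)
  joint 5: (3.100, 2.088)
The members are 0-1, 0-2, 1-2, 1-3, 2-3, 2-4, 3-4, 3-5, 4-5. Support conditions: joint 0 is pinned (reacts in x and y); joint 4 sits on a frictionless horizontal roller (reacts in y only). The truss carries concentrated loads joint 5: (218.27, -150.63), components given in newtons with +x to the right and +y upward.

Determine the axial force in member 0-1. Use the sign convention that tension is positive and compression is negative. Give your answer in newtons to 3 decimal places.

221.065

N=6 nodes, M=9 members, R=3 reactions → 2N=12, M+R=12
member 0 (0-1): L=2.0685, (cx,cy)=(0.2780,0.9606)
member 1 (0-2): L=1.1880, (cx,cy)=(1.0000,0.0000)
member 2 (1-2): L=2.0794, (cx,cy)=(0.2948,-0.9556)
member 3 (1-3): L=1.3616, (cx,cy)=(0.9944,-0.1058)
member 4 (2-3): L=1.9864, (cx,cy)=(0.3730,0.9278)
member 5 (2-4): L=1.3540, (cx,cy)=(1.0000,0.0000)
member 6 (3-4): L=1.9423, (cx,cy)=(0.3156,-0.9489)
member 7 (3-5): L=1.1964, (cx,cy)=(0.9788,0.2048)
member 8 (4-5): L=2.1613, (cx,cy)=(0.2582,0.9661)
solve A·x = −loads:
  F[0-1] = +221.0648 N (tension)
  F[0-2] = +156.8193 N (tension)
  F[1-2] = -236.8379 N (compression)
  F[1-3] = +132.0097 N (tension)
  F[2-3] = +243.9201 N (tension)
  F[2-4] = -3.9912 N (compression)
  F[3-4] = -163.4117 N (compression)
  F[3-5] = +279.7648 N (tension)
  F[4-5] = -215.2193 N (compression)
  Rx@0 = -218.2700 N
  Ry@0 = -212.3522 N
  Ry@4 = +362.9822 N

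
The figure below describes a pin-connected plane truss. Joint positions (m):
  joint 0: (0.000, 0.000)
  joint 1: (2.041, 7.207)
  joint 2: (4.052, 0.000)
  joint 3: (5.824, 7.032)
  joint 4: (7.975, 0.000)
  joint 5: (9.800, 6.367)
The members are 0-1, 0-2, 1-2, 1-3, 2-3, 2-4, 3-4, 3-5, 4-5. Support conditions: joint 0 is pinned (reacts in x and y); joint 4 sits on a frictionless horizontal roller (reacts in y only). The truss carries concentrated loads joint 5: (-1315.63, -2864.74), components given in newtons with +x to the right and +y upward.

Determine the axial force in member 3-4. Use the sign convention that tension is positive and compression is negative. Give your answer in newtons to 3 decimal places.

495.381

N=6 nodes, M=9 members, R=3 reactions → 2N=12, M+R=12
member 0 (0-1): L=7.4904, (cx,cy)=(0.2725,0.9622)
member 1 (0-2): L=4.0520, (cx,cy)=(1.0000,0.0000)
member 2 (1-2): L=7.4823, (cx,cy)=(0.2688,-0.9632)
member 3 (1-3): L=3.7870, (cx,cy)=(0.9989,-0.0462)
member 4 (2-3): L=7.2518, (cx,cy)=(0.2444,0.9697)
member 5 (2-4): L=3.9230, (cx,cy)=(1.0000,0.0000)
member 6 (3-4): L=7.3536, (cx,cy)=(0.2925,-0.9563)
member 7 (3-5): L=4.0312, (cx,cy)=(0.9863,-0.1650)
member 8 (4-5): L=6.6234, (cx,cy)=(0.2755,0.9613)
solve A·x = −loads:
  F[0-1] = -410.3179 N (compression)
  F[0-2] = -1203.8262 N (compression)
  F[1-2] = +420.6728 N (tension)
  F[1-3] = -225.1074 N (compression)
  F[2-3] = -417.8610 N (compression)
  F[2-4] = -988.6578 N (compression)
  F[3-4] = +495.3814 N (tension)
  F[3-5] = -478.4301 N (compression)
  F[4-5] = -3062.2006 N (compression)
  Rx@0 = +1315.6300 N
  Ry@0 = +394.7919 N
  Ry@4 = +2469.9481 N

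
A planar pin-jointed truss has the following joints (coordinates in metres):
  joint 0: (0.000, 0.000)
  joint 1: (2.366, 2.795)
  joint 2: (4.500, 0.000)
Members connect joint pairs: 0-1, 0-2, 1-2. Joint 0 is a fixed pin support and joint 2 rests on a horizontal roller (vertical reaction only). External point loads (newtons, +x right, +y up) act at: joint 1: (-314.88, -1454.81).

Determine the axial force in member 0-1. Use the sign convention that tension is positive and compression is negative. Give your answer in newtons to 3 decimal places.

-1160.140

N=3 nodes, M=3 members, R=3 reactions → 2N=6, M+R=6
member 0 (0-1): L=3.6620, (cx,cy)=(0.6461,0.7633)
member 1 (0-2): L=4.5000, (cx,cy)=(1.0000,0.0000)
member 2 (1-2): L=3.5165, (cx,cy)=(0.6068,-0.7948)
solve A·x = −loads:
  F[0-1] = -1160.1400 N (compression)
  F[0-2] = +434.6880 N (tension)
  F[1-2] = -716.3043 N (compression)
  Rx@0 = +314.8800 N
  Ry@0 = +885.4787 N
  Ry@2 = +569.3313 N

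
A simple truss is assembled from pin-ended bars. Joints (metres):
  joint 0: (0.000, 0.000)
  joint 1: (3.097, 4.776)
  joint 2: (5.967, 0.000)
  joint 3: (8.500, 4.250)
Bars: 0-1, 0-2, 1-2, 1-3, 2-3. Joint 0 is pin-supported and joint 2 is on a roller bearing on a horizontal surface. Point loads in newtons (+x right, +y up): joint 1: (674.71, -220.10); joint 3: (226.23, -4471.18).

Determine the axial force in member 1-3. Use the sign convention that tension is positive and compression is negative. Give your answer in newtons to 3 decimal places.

N=4 nodes, M=5 members, R=3 reactions → 2N=8, M+R=8
member 0 (0-1): L=5.6922, (cx,cy)=(0.5441,0.8390)
member 1 (0-2): L=5.9670, (cx,cy)=(1.0000,0.0000)
member 2 (1-2): L=5.5720, (cx,cy)=(0.5151,-0.8571)
member 3 (1-3): L=5.4285, (cx,cy)=(0.9953,-0.0969)
member 4 (2-3): L=4.9476, (cx,cy)=(0.5120,0.8590)
solve A·x = −loads:
  F[0-1] = +2971.6571 N (tension)
  F[0-2] = -715.8618 N (compression)
  F[1-2] = -3476.0181 N (compression)
  F[1-3] = +2745.4246 N (tension)
  F[2-3] = -4895.3859 N (compression)
  Rx@0 = -900.9400 N
  Ry@0 = -2493.3307 N
  Ry@2 = +7184.6107 N

2745.425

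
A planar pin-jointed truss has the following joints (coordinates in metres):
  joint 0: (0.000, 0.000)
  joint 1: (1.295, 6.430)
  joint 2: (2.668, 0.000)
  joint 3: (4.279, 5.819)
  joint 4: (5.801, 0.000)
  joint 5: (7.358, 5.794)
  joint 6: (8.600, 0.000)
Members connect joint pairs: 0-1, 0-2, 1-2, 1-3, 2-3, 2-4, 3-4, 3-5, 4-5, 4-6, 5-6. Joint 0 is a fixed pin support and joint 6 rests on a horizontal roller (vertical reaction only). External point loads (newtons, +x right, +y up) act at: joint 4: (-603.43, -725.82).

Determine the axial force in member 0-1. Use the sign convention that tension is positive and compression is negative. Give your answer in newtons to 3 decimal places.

-240.972

N=7 nodes, M=11 members, R=3 reactions → 2N=14, M+R=14
member 0 (0-1): L=6.5591, (cx,cy)=(0.1974,0.9803)
member 1 (0-2): L=2.6680, (cx,cy)=(1.0000,0.0000)
member 2 (1-2): L=6.5750, (cx,cy)=(0.2088,-0.9780)
member 3 (1-3): L=3.0459, (cx,cy)=(0.9797,-0.2006)
member 4 (2-3): L=6.0379, (cx,cy)=(0.2668,0.9637)
member 5 (2-4): L=3.1330, (cx,cy)=(1.0000,0.0000)
member 6 (3-4): L=6.0148, (cx,cy)=(0.2530,-0.9675)
member 7 (3-5): L=3.0791, (cx,cy)=(1.0000,-0.0081)
member 8 (4-5): L=5.9996, (cx,cy)=(0.2595,0.9657)
member 9 (4-6): L=2.7990, (cx,cy)=(1.0000,0.0000)
member 10 (5-6): L=5.9256, (cx,cy)=(0.2096,-0.9778)
solve A·x = −loads:
  F[0-1] = -240.9724 N (compression)
  F[0-2] = -555.8535 N (compression)
  F[1-2] = +263.0154 N (tension)
  F[1-3] = -104.6267 N (compression)
  F[2-3] = -266.8923 N (compression)
  F[2-4] = -429.7190 N (compression)
  F[3-4] = +246.1565 N (tension)
  F[3-5] = -236.0073 N (compression)
  F[4-5] = +504.9762 N (tension)
  F[4-6] = +104.9486 N (tension)
  F[5-6] = -500.7129 N (compression)
  Rx@0 = +603.4300 N
  Ry@0 = +236.2291 N
  Ry@6 = +489.5909 N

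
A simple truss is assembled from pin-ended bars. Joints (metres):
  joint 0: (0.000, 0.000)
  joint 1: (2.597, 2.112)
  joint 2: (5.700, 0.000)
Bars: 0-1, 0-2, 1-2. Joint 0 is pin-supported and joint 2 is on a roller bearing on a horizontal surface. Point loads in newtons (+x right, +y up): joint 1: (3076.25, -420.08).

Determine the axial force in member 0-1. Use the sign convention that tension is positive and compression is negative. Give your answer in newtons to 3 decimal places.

N=3 nodes, M=3 members, R=3 reactions → 2N=6, M+R=6
member 0 (0-1): L=3.3474, (cx,cy)=(0.7758,0.6309)
member 1 (0-2): L=5.7000, (cx,cy)=(1.0000,0.0000)
member 2 (1-2): L=3.7536, (cx,cy)=(0.8267,-0.5627)
solve A·x = −loads:
  F[0-1] = +1444.1059 N (tension)
  F[0-2] = +1955.8684 N (tension)
  F[1-2] = -2365.9213 N (compression)
  Rx@0 = -3076.2500 N
  Ry@0 = -911.1459 N
  Ry@2 = +1331.2259 N

1444.106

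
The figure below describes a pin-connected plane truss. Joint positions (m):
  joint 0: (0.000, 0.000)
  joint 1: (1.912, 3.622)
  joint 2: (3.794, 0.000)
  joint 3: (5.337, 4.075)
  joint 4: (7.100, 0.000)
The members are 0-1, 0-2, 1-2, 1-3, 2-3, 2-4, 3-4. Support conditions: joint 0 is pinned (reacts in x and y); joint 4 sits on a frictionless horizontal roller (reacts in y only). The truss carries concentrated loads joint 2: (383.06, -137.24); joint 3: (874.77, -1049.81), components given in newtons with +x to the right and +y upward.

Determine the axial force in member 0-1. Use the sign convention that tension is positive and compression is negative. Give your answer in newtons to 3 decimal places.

200.699

N=5 nodes, M=7 members, R=3 reactions → 2N=10, M+R=10
member 0 (0-1): L=4.0957, (cx,cy)=(0.4668,0.8843)
member 1 (0-2): L=3.7940, (cx,cy)=(1.0000,0.0000)
member 2 (1-2): L=4.0818, (cx,cy)=(0.4611,-0.8874)
member 3 (1-3): L=3.4548, (cx,cy)=(0.9914,0.1311)
member 4 (2-3): L=4.3573, (cx,cy)=(0.3541,0.9352)
member 5 (2-4): L=3.3060, (cx,cy)=(1.0000,0.0000)
member 6 (3-4): L=4.4400, (cx,cy)=(0.3971,-0.9178)
solve A·x = −loads:
  F[0-1] = +200.6986 N (tension)
  F[0-2] = +1164.1373 N (tension)
  F[1-2] = -174.0875 N (compression)
  F[1-3] = +175.4751 N (tension)
  F[2-3] = +311.9310 N (tension)
  F[2-4] = +590.3506 N (tension)
  F[3-4] = -1486.7666 N (compression)
  Rx@0 = -1257.8300 N
  Ry@0 = -177.4869 N
  Ry@4 = +1364.5369 N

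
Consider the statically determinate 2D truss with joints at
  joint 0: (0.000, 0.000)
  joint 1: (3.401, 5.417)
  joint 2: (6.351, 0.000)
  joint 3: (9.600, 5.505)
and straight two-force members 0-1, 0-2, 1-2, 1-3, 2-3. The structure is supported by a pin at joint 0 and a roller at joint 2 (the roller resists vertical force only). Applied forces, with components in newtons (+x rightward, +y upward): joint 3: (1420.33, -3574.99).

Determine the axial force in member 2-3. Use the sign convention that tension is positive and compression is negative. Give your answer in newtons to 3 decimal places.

-4209.869

N=4 nodes, M=5 members, R=3 reactions → 2N=8, M+R=8
member 0 (0-1): L=6.3961, (cx,cy)=(0.5317,0.8469)
member 1 (0-2): L=6.3510, (cx,cy)=(1.0000,0.0000)
member 2 (1-2): L=6.1682, (cx,cy)=(0.4783,-0.8782)
member 3 (1-3): L=6.1996, (cx,cy)=(0.9999,0.0142)
member 4 (2-3): L=6.3923, (cx,cy)=(0.5083,0.8612)
solve A·x = −loads:
  F[0-1] = +3613.1083 N (tension)
  F[0-2] = -500.8551 N (compression)
  F[1-2] = -3426.7836 N (compression)
  F[1-3] = +3560.4420 N (tension)
  F[2-3] = -4209.8693 N (compression)
  Rx@0 = -1420.3300 N
  Ry@0 = -3059.9999 N
  Ry@2 = +6634.9899 N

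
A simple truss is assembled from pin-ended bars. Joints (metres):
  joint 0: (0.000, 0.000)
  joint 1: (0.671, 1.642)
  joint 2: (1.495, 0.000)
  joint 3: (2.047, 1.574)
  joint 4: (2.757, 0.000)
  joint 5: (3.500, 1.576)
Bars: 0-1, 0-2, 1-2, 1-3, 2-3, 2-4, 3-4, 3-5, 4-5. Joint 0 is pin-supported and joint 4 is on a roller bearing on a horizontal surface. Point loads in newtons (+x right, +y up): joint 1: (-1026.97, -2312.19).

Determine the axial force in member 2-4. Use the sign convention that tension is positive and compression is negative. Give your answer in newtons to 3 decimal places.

-22.056

N=6 nodes, M=9 members, R=3 reactions → 2N=12, M+R=12
member 0 (0-1): L=1.7738, (cx,cy)=(0.3783,0.9257)
member 1 (0-2): L=1.4950, (cx,cy)=(1.0000,0.0000)
member 2 (1-2): L=1.8372, (cx,cy)=(0.4485,-0.8938)
member 3 (1-3): L=1.3777, (cx,cy)=(0.9988,-0.0494)
member 4 (2-3): L=1.6680, (cx,cy)=(0.3309,0.9437)
member 5 (2-4): L=1.2620, (cx,cy)=(1.0000,0.0000)
member 6 (3-4): L=1.7267, (cx,cy)=(0.4112,-0.9116)
member 7 (3-5): L=1.4530, (cx,cy)=(1.0000,0.0014)
member 8 (4-5): L=1.7424, (cx,cy)=(0.4264,0.9045)
solve A·x = −loads:
  F[0-1] = -2550.6208 N (compression)
  F[0-2] = -62.1171 N (compression)
  F[1-2] = +52.5763 N (tension)
  F[1-3] = +38.5826 N (tension)
  F[2-3] = -49.7972 N (compression)
  F[2-4] = -22.0558 N (compression)
  F[3-4] = +53.6399 N (tension)
  F[3-5] = -0.0000 N (tension)
  F[4-5] = +0.0000 N (tension)
  Rx@0 = +1026.9700 N
  Ry@0 = +2361.0856 N
  Ry@4 = -48.8956 N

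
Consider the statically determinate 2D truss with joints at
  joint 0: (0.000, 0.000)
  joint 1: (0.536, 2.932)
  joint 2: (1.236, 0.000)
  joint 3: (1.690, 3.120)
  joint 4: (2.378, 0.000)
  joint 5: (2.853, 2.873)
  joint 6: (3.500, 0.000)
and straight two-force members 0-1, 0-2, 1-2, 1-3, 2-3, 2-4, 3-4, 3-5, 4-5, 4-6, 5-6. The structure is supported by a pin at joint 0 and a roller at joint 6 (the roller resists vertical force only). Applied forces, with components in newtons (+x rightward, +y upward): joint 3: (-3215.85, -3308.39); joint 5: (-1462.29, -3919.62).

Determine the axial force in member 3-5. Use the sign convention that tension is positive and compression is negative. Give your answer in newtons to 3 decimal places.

N=7 nodes, M=11 members, R=3 reactions → 2N=14, M+R=14
member 0 (0-1): L=2.9806, (cx,cy)=(0.1798,0.9837)
member 1 (0-2): L=1.2360, (cx,cy)=(1.0000,0.0000)
member 2 (1-2): L=3.0144, (cx,cy)=(0.2322,-0.9727)
member 3 (1-3): L=1.1692, (cx,cy)=(0.9870,0.1608)
member 4 (2-3): L=3.1529, (cx,cy)=(0.1440,0.9896)
member 5 (2-4): L=1.1420, (cx,cy)=(1.0000,0.0000)
member 6 (3-4): L=3.1950, (cx,cy)=(0.2153,-0.9765)
member 7 (3-5): L=1.1889, (cx,cy)=(0.9782,-0.2077)
member 8 (4-5): L=2.9120, (cx,cy)=(0.1631,0.9866)
member 9 (4-6): L=1.1220, (cx,cy)=(1.0000,0.0000)
member 10 (5-6): L=2.9450, (cx,cy)=(0.2197,-0.9756)
solve A·x = −loads:
  F[0-1] = -6610.2746 N (compression)
  F[0-2] = -3489.4134 N (compression)
  F[1-2] = +6243.3323 N (tension)
  F[1-3] = -2673.3281 N (compression)
  F[2-3] = -6136.6168 N (compression)
  F[2-4] = -1155.9461 N (compression)
  F[3-4] = +3501.4673 N (tension)
  F[3-5] = -1083.9981 N (compression)
  F[4-5] = -3465.7385 N (compression)
  F[4-6] = +163.3823 N (tension)
  F[5-6] = -743.6676 N (compression)
  Rx@0 = +4678.1400 N
  Ry@0 = +6502.5118 N
  Ry@6 = +725.4982 N

-1083.998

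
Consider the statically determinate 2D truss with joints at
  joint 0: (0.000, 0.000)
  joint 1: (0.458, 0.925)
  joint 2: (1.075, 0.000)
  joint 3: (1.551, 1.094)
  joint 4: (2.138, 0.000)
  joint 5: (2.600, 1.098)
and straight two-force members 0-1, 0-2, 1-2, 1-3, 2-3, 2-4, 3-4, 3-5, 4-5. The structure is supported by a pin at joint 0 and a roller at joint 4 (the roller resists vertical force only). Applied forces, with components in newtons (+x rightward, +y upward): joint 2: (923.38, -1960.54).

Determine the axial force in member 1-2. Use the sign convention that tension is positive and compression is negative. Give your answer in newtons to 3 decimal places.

N=6 nodes, M=9 members, R=3 reactions → 2N=12, M+R=12
member 0 (0-1): L=1.0322, (cx,cy)=(0.4437,0.8962)
member 1 (0-2): L=1.0750, (cx,cy)=(1.0000,0.0000)
member 2 (1-2): L=1.1119, (cx,cy)=(0.5549,-0.8319)
member 3 (1-3): L=1.1060, (cx,cy)=(0.9883,0.1528)
member 4 (2-3): L=1.1931, (cx,cy)=(0.3990,0.9170)
member 5 (2-4): L=1.0630, (cx,cy)=(1.0000,0.0000)
member 6 (3-4): L=1.2415, (cx,cy)=(0.4728,-0.8812)
member 7 (3-5): L=1.0490, (cx,cy)=(1.0000,0.0038)
member 8 (4-5): L=1.1912, (cx,cy)=(0.3878,0.9217)
solve A·x = −loads:
  F[0-1] = -1087.7113 N (compression)
  F[0-2] = +1406.0219 N (tension)
  F[1-2] = +980.8544 N (tension)
  F[1-3] = -1039.1287 N (compression)
  F[2-3] = +1248.2020 N (tension)
  F[2-4] = +528.9288 N (tension)
  F[3-4] = -1118.7100 N (compression)
  F[3-5] = +0.0000 N (tension)
  F[4-5] = +0.0000 N (tension)
  Rx@0 = -923.3800 N
  Ry@0 = +974.7680 N
  Ry@4 = +985.7720 N

980.854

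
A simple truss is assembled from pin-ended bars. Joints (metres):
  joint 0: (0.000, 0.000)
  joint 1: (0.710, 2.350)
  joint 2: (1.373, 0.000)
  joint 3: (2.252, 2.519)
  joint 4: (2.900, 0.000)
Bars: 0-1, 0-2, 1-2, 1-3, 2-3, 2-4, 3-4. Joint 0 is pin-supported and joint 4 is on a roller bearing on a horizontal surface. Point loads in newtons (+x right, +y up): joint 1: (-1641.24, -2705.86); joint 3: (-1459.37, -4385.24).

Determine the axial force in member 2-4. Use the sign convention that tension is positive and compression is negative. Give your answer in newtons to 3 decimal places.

N=5 nodes, M=7 members, R=3 reactions → 2N=10, M+R=10
member 0 (0-1): L=2.4549, (cx,cy)=(0.2892,0.9573)
member 1 (0-2): L=1.3730, (cx,cy)=(1.0000,0.0000)
member 2 (1-2): L=2.4417, (cx,cy)=(0.2715,-0.9624)
member 3 (1-3): L=1.5512, (cx,cy)=(0.9940,0.1089)
member 4 (2-3): L=2.6680, (cx,cy)=(0.3295,0.9442)
member 5 (2-4): L=1.5270, (cx,cy)=(1.0000,0.0000)
member 6 (3-4): L=2.6010, (cx,cy)=(0.2491,-0.9685)
solve A·x = −loads:
  F[0-1] = -5871.8129 N (compression)
  F[0-2] = -1402.3884 N (compression)
  F[1-2] = +2931.6675 N (tension)
  F[1-3] = -858.1200 N (compression)
  F[2-3] = -2988.3741 N (compression)
  F[2-4] = +378.2081 N (tension)
  F[3-4] = -1518.0924 N (compression)
  Rx@0 = +3100.6100 N
  Ry@0 = +5620.8745 N
  Ry@4 = +1470.2255 N

378.208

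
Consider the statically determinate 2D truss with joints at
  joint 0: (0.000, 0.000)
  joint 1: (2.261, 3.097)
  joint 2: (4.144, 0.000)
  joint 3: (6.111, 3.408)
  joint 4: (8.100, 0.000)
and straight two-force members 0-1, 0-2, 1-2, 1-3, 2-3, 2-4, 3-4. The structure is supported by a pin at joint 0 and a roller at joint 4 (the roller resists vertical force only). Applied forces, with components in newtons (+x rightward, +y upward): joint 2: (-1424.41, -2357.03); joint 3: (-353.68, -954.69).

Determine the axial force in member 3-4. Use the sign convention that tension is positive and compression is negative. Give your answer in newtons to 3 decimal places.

N=5 nodes, M=7 members, R=3 reactions → 2N=10, M+R=10
member 0 (0-1): L=3.8345, (cx,cy)=(0.5896,0.8077)
member 1 (0-2): L=4.1440, (cx,cy)=(1.0000,0.0000)
member 2 (1-2): L=3.6245, (cx,cy)=(0.5195,-0.8545)
member 3 (1-3): L=3.8625, (cx,cy)=(0.9968,0.0805)
member 4 (2-3): L=3.9349, (cx,cy)=(0.4999,0.8661)
member 5 (2-4): L=3.9560, (cx,cy)=(1.0000,0.0000)
member 6 (3-4): L=3.9460, (cx,cy)=(0.5041,-0.8637)
solve A·x = −loads:
  F[0-1] = -1899.7999 N (compression)
  F[0-2] = -657.8847 N (compression)
  F[1-2] = +1610.7408 N (tension)
  F[1-3] = -1963.3888 N (compression)
  F[2-3] = +1132.3470 N (tension)
  F[2-4] = +1037.2922 N (tension)
  F[3-4] = -2057.8741 N (compression)
  Rx@0 = +1778.0900 N
  Ry@0 = +1534.3988 N
  Ry@4 = +1777.3212 N

-2057.874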